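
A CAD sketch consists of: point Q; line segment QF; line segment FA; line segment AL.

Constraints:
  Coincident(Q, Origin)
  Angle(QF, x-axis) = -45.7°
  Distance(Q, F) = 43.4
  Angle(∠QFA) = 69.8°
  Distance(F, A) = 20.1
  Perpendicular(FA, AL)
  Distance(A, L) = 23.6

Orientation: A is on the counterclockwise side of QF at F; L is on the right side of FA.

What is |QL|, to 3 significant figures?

64.5

Q is at the origin; QF runs at -45.7° with length 43.4, so F = 43.4·(cos -45.7°, sin -45.7°) = (30.3, -31.1). ∠QFA = 69.8°, so FA runs at -45.7° + (180° − 69.8°) = 64.5° from the x-axis; with |FA| = 20.1, A = F + 20.1·(cos 64.5°, sin 64.5°) = (39.0, -12.9). FA ⟂ AL; with |AL| = 23.6 on the right of FA, L = A + 23.6·(0.903, -0.431) = (60.3, -23.1). Then |QL| = |L − Q| = 64.5.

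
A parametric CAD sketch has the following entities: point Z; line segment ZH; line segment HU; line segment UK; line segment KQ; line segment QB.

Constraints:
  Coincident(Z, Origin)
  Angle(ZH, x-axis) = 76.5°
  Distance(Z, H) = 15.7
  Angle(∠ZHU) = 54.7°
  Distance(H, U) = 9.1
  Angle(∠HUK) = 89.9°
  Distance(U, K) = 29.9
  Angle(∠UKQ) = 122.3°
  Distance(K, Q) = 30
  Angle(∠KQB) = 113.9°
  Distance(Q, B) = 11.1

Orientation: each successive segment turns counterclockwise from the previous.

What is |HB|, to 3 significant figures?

47.2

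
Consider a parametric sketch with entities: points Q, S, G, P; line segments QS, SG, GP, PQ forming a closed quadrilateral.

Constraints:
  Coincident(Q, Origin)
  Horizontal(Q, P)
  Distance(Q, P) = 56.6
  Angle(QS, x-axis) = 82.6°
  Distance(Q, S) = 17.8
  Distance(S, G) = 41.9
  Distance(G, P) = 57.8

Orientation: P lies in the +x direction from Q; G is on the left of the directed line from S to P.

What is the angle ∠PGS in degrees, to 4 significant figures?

67.73°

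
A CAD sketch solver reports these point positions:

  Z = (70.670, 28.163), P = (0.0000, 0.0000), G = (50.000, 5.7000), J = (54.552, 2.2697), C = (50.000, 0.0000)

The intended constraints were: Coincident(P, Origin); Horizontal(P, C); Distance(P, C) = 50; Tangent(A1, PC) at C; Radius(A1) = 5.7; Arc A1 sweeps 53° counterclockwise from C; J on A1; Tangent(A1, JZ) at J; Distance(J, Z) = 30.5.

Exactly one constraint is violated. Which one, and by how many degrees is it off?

Tangent(A1, JZ) at J — off by 5.10°.

P = (0.00, 0.00) ✓; P.y = 0.00, C.y = 0.00 ✓; |PC| = 50.00 ✓; ∠(GC, CP) = 90.00° ✓; |GC| = 5.700 ✓; bearing(G→J) − bearing(G→C) = 53.00° ✓; |GJ| = 5.700 ✓; ∠(GJ, JZ) = 84.90° ✗; |JZ| = 30.50 ✓.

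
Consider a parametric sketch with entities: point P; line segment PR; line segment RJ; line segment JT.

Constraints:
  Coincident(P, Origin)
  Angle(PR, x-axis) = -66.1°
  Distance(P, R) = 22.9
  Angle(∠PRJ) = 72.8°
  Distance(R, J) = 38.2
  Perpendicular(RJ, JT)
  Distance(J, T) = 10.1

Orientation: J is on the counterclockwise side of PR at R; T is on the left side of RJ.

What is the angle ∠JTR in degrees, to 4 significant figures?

75.19°

P is at the origin; PR runs at -66.1° with length 22.9, so R = 22.9·(cos -66.1°, sin -66.1°) = (9.278, -20.94). ∠PRJ = 72.8°, so RJ runs at -66.1° + (180° − 72.8°) = 41.10° from the x-axis; with |RJ| = 38.2, J = R + 38.2·(cos 41.10°, sin 41.10°) = (38.06, 4.175). RJ ⟂ JT; with |JT| = 10.1 on the left of RJ, T = J + 10.1·(-0.6574, 0.7536) = (31.42, 11.79). Then cos ∠JTR = TJ·TR / (|TJ||TR|), giving 75.19°.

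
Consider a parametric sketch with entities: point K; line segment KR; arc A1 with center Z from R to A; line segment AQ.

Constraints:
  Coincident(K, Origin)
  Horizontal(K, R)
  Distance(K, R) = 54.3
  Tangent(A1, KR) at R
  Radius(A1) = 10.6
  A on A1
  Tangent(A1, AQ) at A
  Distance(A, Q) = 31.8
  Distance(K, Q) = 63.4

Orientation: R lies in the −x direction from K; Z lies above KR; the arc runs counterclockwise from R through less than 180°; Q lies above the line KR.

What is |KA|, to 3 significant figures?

45.2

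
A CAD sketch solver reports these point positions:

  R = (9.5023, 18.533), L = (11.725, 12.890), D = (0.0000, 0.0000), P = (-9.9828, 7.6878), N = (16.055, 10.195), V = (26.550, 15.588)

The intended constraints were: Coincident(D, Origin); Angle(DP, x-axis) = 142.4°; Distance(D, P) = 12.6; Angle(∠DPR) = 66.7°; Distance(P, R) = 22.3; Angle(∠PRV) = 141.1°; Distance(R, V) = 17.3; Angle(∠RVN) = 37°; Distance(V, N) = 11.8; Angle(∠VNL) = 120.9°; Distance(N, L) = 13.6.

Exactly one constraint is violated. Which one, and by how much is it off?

Distance(N, L) = 13.6 — off by 8.50.

D = (0.00, 0.00) ✓; DP at 142.4° ✓; |DP| = 12.60 ✓; ∠DPR = 66.70° ✓; |PR| = 22.30 ✓; ∠PRV = 141.1° ✓; |RV| = 17.30 ✓; ∠RVN = 37.00° ✓; |VN| = 11.80 ✓; ∠VNL = 120.9° ✓; |NL| = 5.100 ✗.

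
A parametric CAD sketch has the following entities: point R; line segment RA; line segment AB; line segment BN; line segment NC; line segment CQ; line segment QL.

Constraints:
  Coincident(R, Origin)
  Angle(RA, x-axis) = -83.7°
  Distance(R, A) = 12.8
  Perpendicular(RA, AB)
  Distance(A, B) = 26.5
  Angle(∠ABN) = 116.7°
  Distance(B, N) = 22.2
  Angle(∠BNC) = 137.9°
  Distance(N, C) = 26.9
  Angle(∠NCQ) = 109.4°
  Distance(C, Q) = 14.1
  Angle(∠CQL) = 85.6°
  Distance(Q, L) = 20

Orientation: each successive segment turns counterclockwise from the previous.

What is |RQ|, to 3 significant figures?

37.2

∠BNC = 137.9° gives NC at 112° from the x-axis; with |NC| = 26.9, C = (25.5, 36.0). ∠NCQ = 109.4° gives CQ at -178° from the x-axis; with |CQ| = 14.1, Q = (11.4, 35.4). Then |RQ| = |Q − R| = 37.2.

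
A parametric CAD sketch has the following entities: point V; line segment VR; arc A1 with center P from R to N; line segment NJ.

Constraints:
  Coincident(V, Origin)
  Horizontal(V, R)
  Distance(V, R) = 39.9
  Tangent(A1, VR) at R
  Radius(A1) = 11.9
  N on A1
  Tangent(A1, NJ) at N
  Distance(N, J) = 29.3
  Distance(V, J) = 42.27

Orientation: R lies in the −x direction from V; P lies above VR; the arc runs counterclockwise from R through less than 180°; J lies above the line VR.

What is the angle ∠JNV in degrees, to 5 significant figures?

91.441°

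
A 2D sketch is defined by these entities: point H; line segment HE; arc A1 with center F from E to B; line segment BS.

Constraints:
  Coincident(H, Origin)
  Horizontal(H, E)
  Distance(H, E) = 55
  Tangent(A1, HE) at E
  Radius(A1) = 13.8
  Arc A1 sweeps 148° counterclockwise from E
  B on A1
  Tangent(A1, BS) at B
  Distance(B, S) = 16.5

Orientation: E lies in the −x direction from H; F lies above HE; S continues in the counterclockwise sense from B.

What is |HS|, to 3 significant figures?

70.5

H is at the origin; HE is horizontal with |HE| = 55.0 and E on the −x side, so E = (-55.0, 0.00). A1 meets HE tangentially, so FE is at right angles to HE, so F = E + (0, 13.8) = (-55.0, 13.8). On A1, E sits at bearing -90° from F; a 148° counterclockwise sweep puts B at bearing 58°, so B = F + 13.8·(cos 58°, sin 58°) = (-47.7, 25.5). A1 meets BS tangentially, so FB is at right angles to BS, so BS runs along (−sin 58°, cos 58°); with |BS| = 16.5, S = (-61.7, 34.2). Then |HS| = |S − H| = 70.5.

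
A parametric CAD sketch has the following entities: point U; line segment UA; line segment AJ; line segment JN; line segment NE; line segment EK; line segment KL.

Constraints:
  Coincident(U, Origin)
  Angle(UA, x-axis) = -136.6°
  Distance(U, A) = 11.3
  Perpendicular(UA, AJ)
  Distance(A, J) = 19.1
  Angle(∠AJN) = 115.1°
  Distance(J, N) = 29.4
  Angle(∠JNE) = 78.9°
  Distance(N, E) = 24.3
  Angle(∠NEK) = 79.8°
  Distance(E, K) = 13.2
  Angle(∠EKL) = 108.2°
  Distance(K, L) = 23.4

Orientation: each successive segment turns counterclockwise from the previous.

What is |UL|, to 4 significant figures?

28.82

U is at the origin; UA runs at -136.6° with length 11.3, so A = (-8.210, -7.764). The perpendicularity gives AJ at right angles to UA, so AJ runs at -46.60°; with |AJ| = 19.1, J = (4.913, -21.64). ∠AJN = 115.1° gives JN at 18.30° from the x-axis; with |JN| = 29.4, N = (32.83, -12.41). ∠JNE = 78.9° gives NE at 119.4° from the x-axis; with |NE| = 24.3, E = (20.90, 8.760). ∠NEK = 79.8° gives EK at -140.4° from the x-axis; with |EK| = 13.2, K = (10.73, 0.3462). ∠EKL = 108.2° gives KL at -68.60° from the x-axis; with |KL| = 23.4, L = (19.26, -21.44). Then |UL| = |L − U| = 28.82.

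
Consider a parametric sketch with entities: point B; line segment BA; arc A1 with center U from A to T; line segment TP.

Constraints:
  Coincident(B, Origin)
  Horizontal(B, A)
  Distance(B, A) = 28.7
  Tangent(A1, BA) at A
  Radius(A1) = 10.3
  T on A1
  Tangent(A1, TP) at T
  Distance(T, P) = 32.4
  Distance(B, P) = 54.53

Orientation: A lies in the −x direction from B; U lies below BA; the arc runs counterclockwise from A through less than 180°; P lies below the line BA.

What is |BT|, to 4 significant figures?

40.72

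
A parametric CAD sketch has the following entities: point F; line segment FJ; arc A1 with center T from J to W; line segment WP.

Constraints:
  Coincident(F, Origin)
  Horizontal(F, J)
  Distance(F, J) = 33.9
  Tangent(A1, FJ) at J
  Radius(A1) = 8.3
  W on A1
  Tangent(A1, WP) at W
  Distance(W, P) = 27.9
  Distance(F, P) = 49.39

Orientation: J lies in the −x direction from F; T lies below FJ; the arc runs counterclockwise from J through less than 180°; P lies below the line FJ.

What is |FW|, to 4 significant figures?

43.17

Checks: |TW| = 8.300 ✓; ∠(TW, WP) = 90.00° ✓; |WP| = 27.90 ✓; |FP| = 49.39 ✓.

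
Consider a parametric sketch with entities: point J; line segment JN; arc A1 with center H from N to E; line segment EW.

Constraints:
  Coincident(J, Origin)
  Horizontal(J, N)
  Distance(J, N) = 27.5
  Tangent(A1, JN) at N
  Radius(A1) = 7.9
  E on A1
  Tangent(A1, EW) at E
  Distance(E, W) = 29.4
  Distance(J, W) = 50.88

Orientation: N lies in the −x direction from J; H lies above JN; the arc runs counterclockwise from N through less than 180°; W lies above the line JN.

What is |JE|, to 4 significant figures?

23.58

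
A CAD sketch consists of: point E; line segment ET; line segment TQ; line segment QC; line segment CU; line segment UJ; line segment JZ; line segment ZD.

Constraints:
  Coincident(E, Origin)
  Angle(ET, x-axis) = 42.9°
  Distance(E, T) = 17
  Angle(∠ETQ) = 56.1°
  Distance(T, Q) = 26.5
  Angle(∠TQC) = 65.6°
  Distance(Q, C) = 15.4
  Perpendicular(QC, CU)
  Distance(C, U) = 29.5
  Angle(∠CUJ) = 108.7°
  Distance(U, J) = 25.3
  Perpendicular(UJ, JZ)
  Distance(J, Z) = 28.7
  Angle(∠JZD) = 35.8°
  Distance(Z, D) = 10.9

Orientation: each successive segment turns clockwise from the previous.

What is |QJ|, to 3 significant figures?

38.6

E is at the origin; ET runs at 42.9° with length 17.0, so T = (12.5, 11.6). ∠ETQ = 56.1° gives TQ at -81.0° from the x-axis; with |TQ| = 26.5, Q = (16.6, -14.6). ∠TQC = 65.6° gives QC at 165° from the x-axis; with |QC| = 15.4, C = (1.75, -10.5). QC is perpendicular to CU, so CU runs at 74.6°; with |CU| = 29.5, U = (9.59, 17.9). ∠CUJ = 108.7° gives UJ at 3.30° from the x-axis; with |UJ| = 25.3, J = (34.8, 19.4). Then |QJ| = |J − Q| = 38.6.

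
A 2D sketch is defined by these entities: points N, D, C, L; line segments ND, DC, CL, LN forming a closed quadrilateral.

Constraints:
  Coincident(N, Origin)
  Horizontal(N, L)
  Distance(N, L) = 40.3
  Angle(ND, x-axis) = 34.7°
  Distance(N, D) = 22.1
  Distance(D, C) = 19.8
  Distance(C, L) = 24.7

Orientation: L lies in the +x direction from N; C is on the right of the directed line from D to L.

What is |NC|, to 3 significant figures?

18.1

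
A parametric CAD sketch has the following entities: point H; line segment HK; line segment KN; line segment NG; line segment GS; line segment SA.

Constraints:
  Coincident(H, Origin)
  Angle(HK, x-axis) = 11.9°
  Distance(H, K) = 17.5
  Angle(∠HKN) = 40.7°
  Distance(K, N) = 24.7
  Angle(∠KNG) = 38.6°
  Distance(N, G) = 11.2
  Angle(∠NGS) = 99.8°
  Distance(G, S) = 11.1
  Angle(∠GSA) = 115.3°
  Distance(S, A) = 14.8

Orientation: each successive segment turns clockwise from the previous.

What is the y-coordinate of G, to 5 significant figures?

-4.8159

H is at the origin; HK runs at 11.9° with length 17.5, so K = (17.124, 3.6086). ∠HKN = 40.7° gives KN at -127.40° from the x-axis; with |KN| = 24.7, N = (2.1217, -16.013). ∠KNG = 38.6° gives NG at 91.200° from the x-axis; with |NG| = 11.2, G = (1.8872, -4.8159). So G.y = -4.8159.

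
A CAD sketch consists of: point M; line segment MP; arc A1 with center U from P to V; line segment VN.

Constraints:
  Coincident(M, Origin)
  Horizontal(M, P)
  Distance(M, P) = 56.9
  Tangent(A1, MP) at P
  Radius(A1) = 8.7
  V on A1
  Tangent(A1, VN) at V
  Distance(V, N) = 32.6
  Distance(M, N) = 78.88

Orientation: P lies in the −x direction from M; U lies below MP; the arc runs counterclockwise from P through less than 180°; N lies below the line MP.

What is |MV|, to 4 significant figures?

66.09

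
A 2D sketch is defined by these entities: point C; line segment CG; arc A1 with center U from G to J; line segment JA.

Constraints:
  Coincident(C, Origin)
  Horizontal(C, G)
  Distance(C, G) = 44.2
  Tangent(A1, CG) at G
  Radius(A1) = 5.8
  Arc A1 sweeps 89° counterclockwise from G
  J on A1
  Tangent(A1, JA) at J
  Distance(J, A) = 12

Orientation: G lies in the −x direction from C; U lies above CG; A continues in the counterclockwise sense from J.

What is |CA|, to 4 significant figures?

42.09

C is at the origin; CG is horizontal with |CG| = 44.2 and G on the −x side, so G = (-44.20, 0.000). Tangency of A1 to CG means the radius UG is perpendicular to CG, so U = G + (0, 5.8) = (-44.20, 5.800). On A1, G sits at bearing -90° from U; an 89° counterclockwise sweep puts J at bearing -1°, so J = U + 5.8·(cos -1°, sin -1°) = (-38.40, 5.699). Tangency of A1 to JA means the radius UJ is perpendicular to JA, so JA runs along (−sin -1°, cos -1°); with |JA| = 12.0, A = (-38.19, 17.70). Then |CA| = |A − C| = 42.09.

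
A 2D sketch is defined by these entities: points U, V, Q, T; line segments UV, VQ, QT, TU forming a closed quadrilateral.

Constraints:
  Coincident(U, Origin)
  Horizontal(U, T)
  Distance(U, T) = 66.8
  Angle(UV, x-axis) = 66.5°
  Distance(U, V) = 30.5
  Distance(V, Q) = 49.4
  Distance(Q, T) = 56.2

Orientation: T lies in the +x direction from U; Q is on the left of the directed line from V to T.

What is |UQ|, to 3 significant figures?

76.6

U is at the origin; UT is horizontal with |UT| = 66.8 and T in +x, so T = (66.8, 0). UV runs at 66.5° with |UV| = 30.5, so V = (12.2, 28.0). Q is determined by |VQ| = 49.4 and |QT| = 56.2 together: it lies at the intersection of circle(V, 49.4) and circle(T, 56.2). With |VT| = 61.4, the foot of the radical line on VT is 24.8 from V and the perpendicular offset is √(49.4² − 24.8²) = 42.7. Taking the left-of-VT solution: Q = (53.7, 54.7).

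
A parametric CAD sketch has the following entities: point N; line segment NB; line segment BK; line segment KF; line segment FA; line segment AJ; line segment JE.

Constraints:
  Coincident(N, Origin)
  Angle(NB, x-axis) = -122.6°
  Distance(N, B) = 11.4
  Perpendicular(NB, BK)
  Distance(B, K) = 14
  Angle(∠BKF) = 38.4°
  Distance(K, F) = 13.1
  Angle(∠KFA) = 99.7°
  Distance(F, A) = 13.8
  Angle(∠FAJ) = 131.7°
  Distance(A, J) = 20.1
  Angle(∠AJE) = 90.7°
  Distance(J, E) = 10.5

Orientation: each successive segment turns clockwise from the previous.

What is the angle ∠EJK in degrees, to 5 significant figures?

46.478°

N is at the origin; NB runs at -122.6° with length 11.4, so B = (-6.1420, -9.6040). NB is perpendicular to BK, so BK runs at 147.40°; with |BK| = 14.0, K = (-17.936, -2.0612). ∠BKF = 38.4° gives KF at 5.8000° from the x-axis; with |KF| = 13.1, F = (-4.9034, -0.73733). ∠KFA = 99.7° gives FA at -74.500° from the x-axis; with |FA| = 13.8, A = (-1.2155, -14.035). ∠FAJ = 131.7° gives AJ at -122.80° from the x-axis; with |AJ| = 20.1, J = (-12.104, -30.931). ∠AJE = 90.7° gives JE at 147.90° from the x-axis; with |JE| = 10.5, E = (-20.999, -25.351). Then cos ∠EJK = JE·JK / (|JE||JK|), giving 46.478°.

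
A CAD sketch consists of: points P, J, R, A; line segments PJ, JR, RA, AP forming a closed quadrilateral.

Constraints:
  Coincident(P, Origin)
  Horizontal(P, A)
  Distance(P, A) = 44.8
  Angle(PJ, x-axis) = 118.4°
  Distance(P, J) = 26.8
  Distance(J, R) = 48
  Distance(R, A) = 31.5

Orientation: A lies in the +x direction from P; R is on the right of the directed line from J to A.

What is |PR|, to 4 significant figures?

22.02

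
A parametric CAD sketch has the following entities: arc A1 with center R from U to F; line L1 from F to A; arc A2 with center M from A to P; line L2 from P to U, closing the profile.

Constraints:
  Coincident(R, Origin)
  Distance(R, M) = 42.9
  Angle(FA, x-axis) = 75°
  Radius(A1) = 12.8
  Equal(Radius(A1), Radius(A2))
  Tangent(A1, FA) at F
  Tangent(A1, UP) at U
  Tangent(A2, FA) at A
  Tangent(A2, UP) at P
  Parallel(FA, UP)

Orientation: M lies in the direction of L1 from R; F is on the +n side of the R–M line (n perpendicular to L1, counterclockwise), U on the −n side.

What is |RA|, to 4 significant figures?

44.77

The slot axis is L1's direction at 75.0°, so u = (cos 75.0°, sin 75.0°) = (0.2588, 0.9659) and n = (−sin 75.0°, cos 75.0°) = (-0.9659, 0.2588). R is at the origin and M lies 42.9 along u from R, so M = 42.9·u = (11.10, 41.44). Tangency of A1 to both parallel lines with radius 12.8 puts F and U at R ± 12.8·n: F = (-12.36, 3.313), U = (12.36, -3.313). Equal radii place A and P the same way about M: A = M + 12.8·n = (-1.261, 44.75), P = M − 12.8·n = (23.47, 38.13). Then |RA| = |A − R| = 44.77.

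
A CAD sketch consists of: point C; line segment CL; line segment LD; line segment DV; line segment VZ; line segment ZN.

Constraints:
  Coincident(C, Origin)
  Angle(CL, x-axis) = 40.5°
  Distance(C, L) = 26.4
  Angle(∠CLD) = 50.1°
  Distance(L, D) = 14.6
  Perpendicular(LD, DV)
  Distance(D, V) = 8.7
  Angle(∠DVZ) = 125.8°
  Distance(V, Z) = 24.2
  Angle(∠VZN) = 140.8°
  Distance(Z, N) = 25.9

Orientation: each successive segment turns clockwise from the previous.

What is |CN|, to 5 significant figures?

47.828

∠DVZ = 125.8° gives VZ at 126.40° from the x-axis; with |VZ| = 24.2, Z = (-2.8327, 21.934). ∠VZN = 140.8° gives ZN at 87.200° from the x-axis; with |ZN| = 25.9, N = (-1.5674, 47.803). Then |CN| = |N − C| = 47.828.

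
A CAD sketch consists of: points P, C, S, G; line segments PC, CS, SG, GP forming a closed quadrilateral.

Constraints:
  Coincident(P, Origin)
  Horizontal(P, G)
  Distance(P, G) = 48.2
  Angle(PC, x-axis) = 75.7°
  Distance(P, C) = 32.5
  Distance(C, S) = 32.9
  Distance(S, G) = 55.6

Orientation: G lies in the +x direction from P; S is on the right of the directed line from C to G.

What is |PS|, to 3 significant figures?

7.73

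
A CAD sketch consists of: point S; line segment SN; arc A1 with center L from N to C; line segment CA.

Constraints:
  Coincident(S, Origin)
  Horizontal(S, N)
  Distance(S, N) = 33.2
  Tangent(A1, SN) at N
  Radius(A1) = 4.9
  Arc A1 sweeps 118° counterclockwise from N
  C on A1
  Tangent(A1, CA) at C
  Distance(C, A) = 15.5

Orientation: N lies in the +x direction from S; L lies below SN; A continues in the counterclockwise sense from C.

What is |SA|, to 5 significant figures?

41.750

S is at the origin; S and N share the same y with |SN| = 33.2 and N on the +x side, so N = (33.200, 0.0000). A1 meets SN tangentially, so LN is at right angles to SN, so L = N + (0, -4.9) = (33.200, -4.9000). On A1, N sits at bearing 90° from L; a 118° counterclockwise sweep puts C at bearing 208°, so C = L + 4.9·(cos 208°, sin 208°) = (28.874, -7.2004). Since A1 is tangent to CA there, LC ⟂ CA, so CA runs along (−sin 208°, cos 208°); with |CA| = 15.5, A = (36.150, -20.886). Then |SA| = |A − S| = 41.750.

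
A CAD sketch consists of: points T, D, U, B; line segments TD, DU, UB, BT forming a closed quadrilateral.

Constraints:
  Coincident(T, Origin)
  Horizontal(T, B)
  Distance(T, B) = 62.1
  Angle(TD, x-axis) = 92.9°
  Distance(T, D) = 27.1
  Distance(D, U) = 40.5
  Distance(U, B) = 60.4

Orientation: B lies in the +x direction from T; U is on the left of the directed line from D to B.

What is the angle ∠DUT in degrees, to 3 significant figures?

21.8°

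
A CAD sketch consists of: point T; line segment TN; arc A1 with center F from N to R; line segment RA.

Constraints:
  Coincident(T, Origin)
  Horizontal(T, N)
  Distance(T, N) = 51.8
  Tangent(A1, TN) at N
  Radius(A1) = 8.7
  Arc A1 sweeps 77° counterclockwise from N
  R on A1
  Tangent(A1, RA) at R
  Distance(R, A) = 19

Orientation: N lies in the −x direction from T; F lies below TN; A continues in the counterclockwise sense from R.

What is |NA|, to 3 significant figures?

28.3

On A1, N sits at bearing 90° from F; a 77° counterclockwise sweep puts R at bearing 167°, so R = F + 8.7·(cos 167°, sin 167°) = (-60.3, -6.74). The tangent condition forces FR to be normal to RA, so RA runs along (−sin 167°, cos 167°); with |RA| = 19.0, A = (-64.6, -25.3). Then |NA| = |A − N| = 28.3.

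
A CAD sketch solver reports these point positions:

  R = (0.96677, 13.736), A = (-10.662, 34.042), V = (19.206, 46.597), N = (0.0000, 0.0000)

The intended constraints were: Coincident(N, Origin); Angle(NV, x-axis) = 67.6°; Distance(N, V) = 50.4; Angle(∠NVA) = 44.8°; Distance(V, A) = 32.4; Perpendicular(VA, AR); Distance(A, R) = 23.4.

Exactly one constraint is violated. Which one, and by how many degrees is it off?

Perpendicular(VA, AR) — off by 7.00°.

N = (0.00, 0.00) ✓; NV at 67.60° ✓; |NV| = 50.40 ✓; ∠NVA = 44.80° ✓; |VA| = 32.40 ✓; ∠(VA, AR) = 97.00° ✗; |AR| = 23.40 ✓.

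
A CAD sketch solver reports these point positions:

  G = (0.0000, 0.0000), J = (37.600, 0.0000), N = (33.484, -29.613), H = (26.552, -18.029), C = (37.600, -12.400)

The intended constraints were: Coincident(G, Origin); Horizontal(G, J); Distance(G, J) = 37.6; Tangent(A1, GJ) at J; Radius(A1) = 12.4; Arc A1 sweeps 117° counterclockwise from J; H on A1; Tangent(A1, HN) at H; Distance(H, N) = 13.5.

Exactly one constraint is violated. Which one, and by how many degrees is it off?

Tangent(A1, HN) at H — off by 3.90°.

G = (0.00, 0.00) ✓; G.y = 0.00, J.y = 0.00 ✓; |GJ| = 37.60 ✓; ∠(CJ, JG) = 90.00° ✓; |CJ| = 12.40 ✓; bearing(C→H) − bearing(C→J) = 117.0° ✓; |CH| = 12.40 ✓; ∠(CH, HN) = 86.10° ✗; |HN| = 13.50 ✓.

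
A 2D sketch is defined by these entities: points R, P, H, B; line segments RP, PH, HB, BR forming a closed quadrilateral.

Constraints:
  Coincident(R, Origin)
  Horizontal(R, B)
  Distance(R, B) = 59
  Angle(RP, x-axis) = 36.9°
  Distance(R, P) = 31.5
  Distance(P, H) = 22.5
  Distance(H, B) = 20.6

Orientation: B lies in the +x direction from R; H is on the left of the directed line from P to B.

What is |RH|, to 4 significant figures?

50.62

Checks: R.y = 0.00, B.y = 0.00 ✓; |PH| = 22.50 ✓; |HB| = 20.60 ✓.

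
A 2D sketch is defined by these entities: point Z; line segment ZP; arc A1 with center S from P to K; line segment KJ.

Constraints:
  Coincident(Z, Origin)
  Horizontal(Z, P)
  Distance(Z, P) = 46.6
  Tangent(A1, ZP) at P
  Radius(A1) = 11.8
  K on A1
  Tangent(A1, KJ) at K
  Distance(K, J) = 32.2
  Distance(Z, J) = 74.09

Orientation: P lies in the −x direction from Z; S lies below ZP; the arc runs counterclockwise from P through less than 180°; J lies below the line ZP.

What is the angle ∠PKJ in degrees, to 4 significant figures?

136.5°

Checks: |SK| = 11.80 ✓; ∠(SK, KJ) = 90.00° ✓; |KJ| = 32.20 ✓; |ZJ| = 74.09 ✓.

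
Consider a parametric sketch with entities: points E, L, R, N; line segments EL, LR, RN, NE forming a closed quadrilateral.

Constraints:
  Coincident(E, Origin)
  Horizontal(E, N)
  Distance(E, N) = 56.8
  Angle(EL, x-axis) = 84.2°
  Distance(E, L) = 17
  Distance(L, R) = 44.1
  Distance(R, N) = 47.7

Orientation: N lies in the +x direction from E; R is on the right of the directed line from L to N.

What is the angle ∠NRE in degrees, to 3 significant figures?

91.6°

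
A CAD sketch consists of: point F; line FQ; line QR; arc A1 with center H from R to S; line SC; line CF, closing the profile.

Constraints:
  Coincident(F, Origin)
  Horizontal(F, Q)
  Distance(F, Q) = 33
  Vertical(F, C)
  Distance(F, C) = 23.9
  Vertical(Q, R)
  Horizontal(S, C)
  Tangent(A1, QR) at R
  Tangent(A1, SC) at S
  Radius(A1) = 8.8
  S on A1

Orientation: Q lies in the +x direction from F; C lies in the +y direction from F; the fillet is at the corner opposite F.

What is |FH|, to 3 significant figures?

28.5

F is at the origin; F and Q share the same y with |FQ| = 33.0 and Q on the +x side, so Q = (33.0, 0.00). FC is vertical with |FC| = 23.9 and C on the +y side, so C = (0.00, 23.9). The virtual corner opposite F is at (33.0, 23.9). A1 meets QR tangentially, so HR is at right angles to QR and A1 meets SC tangentially, so HS is at right angles to SC, with radius 8.8, so the center H sits 8.8 in from both sides at H = (24.2, 15.1). Then |FH| = |H − F| = 28.5.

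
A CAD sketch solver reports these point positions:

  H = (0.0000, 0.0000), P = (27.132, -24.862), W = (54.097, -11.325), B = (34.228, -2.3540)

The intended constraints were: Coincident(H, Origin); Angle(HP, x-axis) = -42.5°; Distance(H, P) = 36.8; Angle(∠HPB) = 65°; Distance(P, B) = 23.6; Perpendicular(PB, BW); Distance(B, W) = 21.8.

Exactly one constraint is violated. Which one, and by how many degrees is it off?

Perpendicular(PB, BW) — off by 6.80°.

H = (0.00, 0.00) ✓; HP at -42.50° ✓; |HP| = 36.80 ✓; ∠HPB = 65.00° ✓; |PB| = 23.60 ✓; ∠(PB, BW) = 96.80° ✗; |BW| = 21.80 ✓.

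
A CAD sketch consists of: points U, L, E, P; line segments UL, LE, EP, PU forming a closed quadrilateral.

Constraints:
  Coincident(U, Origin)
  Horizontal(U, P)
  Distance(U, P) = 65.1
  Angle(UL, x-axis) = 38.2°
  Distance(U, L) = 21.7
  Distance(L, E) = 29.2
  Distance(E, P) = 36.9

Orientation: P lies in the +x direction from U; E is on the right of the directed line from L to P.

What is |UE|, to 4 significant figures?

32.89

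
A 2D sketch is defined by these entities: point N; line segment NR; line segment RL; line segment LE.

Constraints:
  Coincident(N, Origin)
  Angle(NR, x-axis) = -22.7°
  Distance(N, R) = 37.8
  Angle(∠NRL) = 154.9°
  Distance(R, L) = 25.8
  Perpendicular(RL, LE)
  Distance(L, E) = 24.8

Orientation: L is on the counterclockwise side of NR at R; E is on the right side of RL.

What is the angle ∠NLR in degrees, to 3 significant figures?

15.0°

N is at the origin; NR runs at -22.7° with length 37.8, so R = 37.8·(cos -22.7°, sin -22.7°) = (34.9, -14.6). ∠NRL = 154.9°, so RL runs at -22.7° + (180° − 154.9°) = 2.40° from the x-axis; with |RL| = 25.8, L = R + 25.8·(cos 2.40°, sin 2.40°) = (60.6, -13.5). Then cos ∠NLR = LN·LR / (|LN||LR|), giving 15.0°.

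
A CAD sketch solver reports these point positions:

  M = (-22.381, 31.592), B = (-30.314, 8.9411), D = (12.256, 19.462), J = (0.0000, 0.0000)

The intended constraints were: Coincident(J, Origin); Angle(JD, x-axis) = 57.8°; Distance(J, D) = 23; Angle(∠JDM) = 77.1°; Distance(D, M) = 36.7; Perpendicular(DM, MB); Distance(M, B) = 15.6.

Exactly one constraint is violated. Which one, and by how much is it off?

Distance(M, B) = 15.6 — off by 8.40.

J = (0.00, 0.00) ✓; JD at 57.80° ✓; |JD| = 23.00 ✓; ∠JDM = 77.10° ✓; |DM| = 36.70 ✓; ∠(DM, MB) = 90.00° ✓; |MB| = 24.00 ✗.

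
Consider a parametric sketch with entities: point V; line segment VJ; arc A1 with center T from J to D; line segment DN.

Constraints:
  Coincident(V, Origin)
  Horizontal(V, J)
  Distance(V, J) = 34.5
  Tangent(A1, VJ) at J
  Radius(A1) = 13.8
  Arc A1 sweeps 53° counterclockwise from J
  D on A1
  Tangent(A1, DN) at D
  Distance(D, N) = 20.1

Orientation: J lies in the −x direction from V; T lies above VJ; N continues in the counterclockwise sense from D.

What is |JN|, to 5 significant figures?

31.603

On A1, J sits at bearing -90° from T; a 53° counterclockwise sweep puts D at bearing -37°, so D = T + 13.8·(cos -37°, sin -37°) = (-23.479, 5.4950). Since A1 is tangent to DN there, TD ⟂ DN, so DN runs along (−sin -37°, cos -37°); with |DN| = 20.1, N = (-11.382, 21.548). Then |JN| = |N − J| = 31.603.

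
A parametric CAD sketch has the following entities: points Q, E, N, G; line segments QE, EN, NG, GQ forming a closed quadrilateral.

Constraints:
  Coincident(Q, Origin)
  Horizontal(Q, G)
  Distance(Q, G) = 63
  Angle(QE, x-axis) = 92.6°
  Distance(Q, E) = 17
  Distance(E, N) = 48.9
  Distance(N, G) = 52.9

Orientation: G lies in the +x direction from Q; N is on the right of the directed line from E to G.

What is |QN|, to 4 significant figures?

33.46

Checks: |EN| = 48.90 ✓; |NG| = 52.90 ✓.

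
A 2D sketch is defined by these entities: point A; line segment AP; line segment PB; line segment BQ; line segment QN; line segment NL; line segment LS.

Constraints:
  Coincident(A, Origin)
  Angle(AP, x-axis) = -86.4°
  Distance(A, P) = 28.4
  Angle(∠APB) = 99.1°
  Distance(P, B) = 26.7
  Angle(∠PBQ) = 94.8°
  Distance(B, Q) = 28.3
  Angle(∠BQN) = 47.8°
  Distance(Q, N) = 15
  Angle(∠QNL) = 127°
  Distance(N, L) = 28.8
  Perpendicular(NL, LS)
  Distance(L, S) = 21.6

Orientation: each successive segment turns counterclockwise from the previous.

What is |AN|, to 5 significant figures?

23.422

A is at the origin; AP runs at -86.4° with length 28.4, so P = (1.7833, -28.344). ∠APB = 99.1° gives PB at -5.5000° from the x-axis; with |PB| = 26.7, B = (28.360, -30.903). ∠PBQ = 94.8° gives BQ at 79.700° from the x-axis; with |BQ| = 28.3, Q = (33.420, -3.0591). ∠BQN = 47.8° gives QN at -148.10° from the x-axis; with |QN| = 15.0, N = (20.686, -10.986). Then |AN| = |N − A| = 23.422.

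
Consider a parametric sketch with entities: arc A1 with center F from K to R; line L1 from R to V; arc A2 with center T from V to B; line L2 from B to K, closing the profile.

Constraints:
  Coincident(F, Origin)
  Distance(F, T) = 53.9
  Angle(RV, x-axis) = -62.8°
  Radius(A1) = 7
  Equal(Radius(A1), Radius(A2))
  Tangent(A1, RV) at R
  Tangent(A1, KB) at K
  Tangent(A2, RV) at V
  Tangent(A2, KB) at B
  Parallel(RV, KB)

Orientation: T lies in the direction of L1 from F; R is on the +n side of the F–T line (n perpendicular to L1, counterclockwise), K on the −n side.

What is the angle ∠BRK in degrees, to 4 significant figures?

75.44°

The slot axis is L1's direction at -62.8°, so u = (cos -62.8°, sin -62.8°) = (0.4571, -0.8894) and n = (−sin -62.8°, cos -62.8°) = (0.8894, 0.4571). F is at the origin and T lies 53.9 along u from F, so T = 53.9·u = (24.64, -47.94). Tangency of A1 to both parallel lines with radius 7.0 puts R and K at F ± 7.0·n: R = (6.226, 3.200), K = (-6.226, -3.200). Equal radii place V and B the same way about T: V = T + 7.0·n = (30.86, -44.74), B = T − 7.0·n = (18.41, -51.14). Then cos ∠BRK = RB·RK / (|RB||RK|), giving 75.44°.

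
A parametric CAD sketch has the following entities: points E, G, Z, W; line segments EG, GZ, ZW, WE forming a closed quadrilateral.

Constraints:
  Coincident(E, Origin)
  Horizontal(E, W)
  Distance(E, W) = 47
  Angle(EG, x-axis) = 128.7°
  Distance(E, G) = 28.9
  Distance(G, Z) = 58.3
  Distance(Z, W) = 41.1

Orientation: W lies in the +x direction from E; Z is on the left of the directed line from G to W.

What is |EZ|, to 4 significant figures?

54.87

Checks: |GZ| = 58.30 ✓; |ZW| = 41.10 ✓.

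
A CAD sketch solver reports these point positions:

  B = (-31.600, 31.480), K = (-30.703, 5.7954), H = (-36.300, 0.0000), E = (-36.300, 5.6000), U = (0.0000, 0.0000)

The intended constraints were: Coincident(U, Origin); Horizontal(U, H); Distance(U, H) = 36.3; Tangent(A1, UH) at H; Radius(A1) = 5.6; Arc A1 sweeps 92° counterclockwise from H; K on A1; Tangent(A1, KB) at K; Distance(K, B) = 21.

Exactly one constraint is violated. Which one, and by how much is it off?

Distance(K, B) = 21 — off by 4.70.

U = (0.00, 0.00) ✓; U.y = 0.00, H.y = 0.00 ✓; |UH| = 36.30 ✓; ∠(EH, HU) = 90.00° ✓; |EH| = 5.600 ✓; bearing(E→K) − bearing(E→H) = 92.00° ✓; |EK| = 5.600 ✓; ∠(EK, KB) = 90.00° ✓; |KB| = 25.70 ✗.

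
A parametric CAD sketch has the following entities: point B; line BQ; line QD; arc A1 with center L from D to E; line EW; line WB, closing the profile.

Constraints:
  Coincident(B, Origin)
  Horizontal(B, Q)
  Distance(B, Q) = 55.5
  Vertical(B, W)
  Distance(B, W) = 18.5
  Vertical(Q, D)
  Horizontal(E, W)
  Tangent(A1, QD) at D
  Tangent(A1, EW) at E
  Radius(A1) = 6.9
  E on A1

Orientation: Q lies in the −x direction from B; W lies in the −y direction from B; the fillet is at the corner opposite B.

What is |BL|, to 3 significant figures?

50.0

B is at the origin; B and Q share the same y with |BQ| = 55.5 and Q on the −x side, so Q = (-55.5, 0.00). B and W share the same x with |BW| = 18.5 and W on the −y side, so W = (0.00, -18.5). The virtual corner opposite B is at (-55.5, -18.5). Since A1 is tangent to QD there, LD ⟂ QD and the tangent condition forces LE to be normal to EW, with radius 6.9, so the center L sits 6.9 in from both sides at L = (-48.6, -11.6). Then |BL| = |L − B| = 50.0.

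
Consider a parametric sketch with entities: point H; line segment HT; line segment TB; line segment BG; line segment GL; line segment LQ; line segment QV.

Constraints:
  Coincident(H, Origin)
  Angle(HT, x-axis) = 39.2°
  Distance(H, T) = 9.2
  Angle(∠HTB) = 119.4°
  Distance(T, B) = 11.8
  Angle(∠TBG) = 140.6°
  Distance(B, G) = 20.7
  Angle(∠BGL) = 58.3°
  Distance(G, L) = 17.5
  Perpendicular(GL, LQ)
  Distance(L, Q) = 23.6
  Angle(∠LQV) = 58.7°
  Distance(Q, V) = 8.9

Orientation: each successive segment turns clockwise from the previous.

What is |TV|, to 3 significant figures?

12.4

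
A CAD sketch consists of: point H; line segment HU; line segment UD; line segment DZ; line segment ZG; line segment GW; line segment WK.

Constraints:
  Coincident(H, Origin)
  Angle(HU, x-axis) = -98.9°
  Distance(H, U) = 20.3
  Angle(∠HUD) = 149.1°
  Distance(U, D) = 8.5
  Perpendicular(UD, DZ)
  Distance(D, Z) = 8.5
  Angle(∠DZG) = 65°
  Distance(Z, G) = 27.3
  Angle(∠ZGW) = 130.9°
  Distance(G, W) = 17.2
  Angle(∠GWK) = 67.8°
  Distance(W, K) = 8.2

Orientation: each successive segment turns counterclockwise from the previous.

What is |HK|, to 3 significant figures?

29.5

H is at the origin; HU runs at -98.9° with length 20.3, so U = (-3.14, -20.1). ∠HUD = 149.1° gives UD at -68.0° from the x-axis; with |UD| = 8.5, D = (0.0435, -27.9). UD ⟂ DZ, so DZ runs at 22.0°; with |DZ| = 8.5, Z = (7.92, -24.8). ∠DZG = 65.0° gives ZG at 137° from the x-axis; with |ZG| = 27.3, G = (-12.0, -6.13). ∠ZGW = 130.9° gives GW at -174° from the x-axis; with |GW| = 17.2, W = (-29.1, -7.96). ∠GWK = 67.8° gives WK at -61.7° from the x-axis; with |WK| = 8.2, K = (-25.3, -15.2). Then |HK| = |K − H| = 29.5.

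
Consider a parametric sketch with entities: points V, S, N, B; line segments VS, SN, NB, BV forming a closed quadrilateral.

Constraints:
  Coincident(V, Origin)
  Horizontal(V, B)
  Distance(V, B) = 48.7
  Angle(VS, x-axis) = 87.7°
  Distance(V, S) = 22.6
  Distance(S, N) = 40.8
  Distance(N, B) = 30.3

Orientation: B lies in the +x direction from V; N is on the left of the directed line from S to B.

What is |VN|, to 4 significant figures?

50.53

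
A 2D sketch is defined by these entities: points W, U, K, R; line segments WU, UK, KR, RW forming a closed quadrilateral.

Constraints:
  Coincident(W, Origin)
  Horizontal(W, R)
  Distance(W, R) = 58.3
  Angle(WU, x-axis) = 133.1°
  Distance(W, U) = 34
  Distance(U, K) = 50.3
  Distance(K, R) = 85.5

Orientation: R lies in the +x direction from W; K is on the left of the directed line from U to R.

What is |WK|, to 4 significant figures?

66.81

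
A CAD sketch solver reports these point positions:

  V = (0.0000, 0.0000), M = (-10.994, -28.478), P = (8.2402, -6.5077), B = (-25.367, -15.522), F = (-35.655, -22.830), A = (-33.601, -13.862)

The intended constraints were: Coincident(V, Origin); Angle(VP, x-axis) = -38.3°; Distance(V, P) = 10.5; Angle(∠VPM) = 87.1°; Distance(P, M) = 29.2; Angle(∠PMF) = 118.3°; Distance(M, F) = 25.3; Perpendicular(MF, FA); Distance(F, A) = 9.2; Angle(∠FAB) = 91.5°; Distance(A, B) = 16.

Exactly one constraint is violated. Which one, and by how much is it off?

Distance(A, B) = 16 — off by 7.60.

V = (0.00, 0.00) ✓; VP at -38.30° ✓; |VP| = 10.50 ✓; ∠VPM = 87.10° ✓; |PM| = 29.20 ✓; ∠PMF = 118.3° ✓; |MF| = 25.30 ✓; ∠(MF, FA) = 90.00° ✓; |FA| = 9.200 ✓; ∠FAB = 91.50° ✓; |AB| = 8.400 ✗.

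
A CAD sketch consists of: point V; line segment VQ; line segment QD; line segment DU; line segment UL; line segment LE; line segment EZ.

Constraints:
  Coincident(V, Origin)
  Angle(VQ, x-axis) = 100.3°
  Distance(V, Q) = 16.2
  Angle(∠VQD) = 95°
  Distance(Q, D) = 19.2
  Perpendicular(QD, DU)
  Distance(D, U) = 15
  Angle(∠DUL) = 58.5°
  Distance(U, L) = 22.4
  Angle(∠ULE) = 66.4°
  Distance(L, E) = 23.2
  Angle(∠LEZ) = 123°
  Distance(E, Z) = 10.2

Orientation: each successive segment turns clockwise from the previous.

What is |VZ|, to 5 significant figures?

37.360

V is at the origin; VQ runs at 100.3° with length 16.2, so Q = (-2.8966, 15.939). ∠VQD = 95.0° gives QD at 15.300° from the x-axis; with |QD| = 19.2, D = (15.623, 21.005). QD ⟂ DU, so DU runs at -74.700°; with |DU| = 15.0, U = (19.581, 6.5369). ∠DUL = 58.5° gives UL at 163.80° from the x-axis; with |UL| = 22.4, L = (-1.9296, 12.786). ∠ULE = 66.4° gives LE at 50.200° from the x-axis; with |LE| = 23.2, E = (12.921, 30.611). ∠LEZ = 123.0° gives EZ at -6.8000° from the x-axis; with |EZ| = 10.2, Z = (23.049, 29.403). Then |VZ| = |Z − V| = 37.360.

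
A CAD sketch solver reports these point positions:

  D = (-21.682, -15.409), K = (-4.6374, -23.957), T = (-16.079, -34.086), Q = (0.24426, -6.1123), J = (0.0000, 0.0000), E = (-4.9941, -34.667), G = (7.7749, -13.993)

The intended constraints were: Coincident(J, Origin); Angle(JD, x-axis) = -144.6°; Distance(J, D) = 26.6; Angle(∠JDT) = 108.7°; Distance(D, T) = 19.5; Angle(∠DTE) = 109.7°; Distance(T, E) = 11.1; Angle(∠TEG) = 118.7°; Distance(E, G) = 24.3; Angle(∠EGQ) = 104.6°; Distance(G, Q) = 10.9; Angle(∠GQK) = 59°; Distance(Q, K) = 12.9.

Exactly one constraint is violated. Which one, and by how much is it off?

Distance(Q, K) = 12.9 — off by 5.60.

J = (0.00, 0.00) ✓; JD at -144.6° ✓; |JD| = 26.60 ✓; ∠JDT = 108.7° ✓; |DT| = 19.50 ✓; ∠DTE = 109.7° ✓; |TE| = 11.10 ✓; ∠TEG = 118.7° ✓; |EG| = 24.30 ✓; ∠EGQ = 104.6° ✓; |GQ| = 10.90 ✓; ∠GQK = 59.00° ✓; |QK| = 18.50 ✗.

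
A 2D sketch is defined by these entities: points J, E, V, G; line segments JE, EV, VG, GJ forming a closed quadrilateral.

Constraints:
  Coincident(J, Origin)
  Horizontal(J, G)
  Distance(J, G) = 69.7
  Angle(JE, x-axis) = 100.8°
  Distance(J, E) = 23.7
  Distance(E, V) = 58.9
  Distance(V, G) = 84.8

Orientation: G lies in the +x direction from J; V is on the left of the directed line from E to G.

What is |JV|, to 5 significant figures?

77.950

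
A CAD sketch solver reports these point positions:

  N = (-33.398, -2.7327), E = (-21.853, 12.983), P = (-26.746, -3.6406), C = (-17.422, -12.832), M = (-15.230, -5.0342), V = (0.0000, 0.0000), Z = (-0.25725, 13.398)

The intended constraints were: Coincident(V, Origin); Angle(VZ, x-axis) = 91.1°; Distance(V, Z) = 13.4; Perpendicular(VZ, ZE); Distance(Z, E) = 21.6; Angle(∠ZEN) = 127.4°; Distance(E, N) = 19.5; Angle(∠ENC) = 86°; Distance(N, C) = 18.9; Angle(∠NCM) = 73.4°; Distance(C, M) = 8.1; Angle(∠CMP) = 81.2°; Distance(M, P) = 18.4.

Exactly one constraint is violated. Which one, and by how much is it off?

Distance(M, P) = 18.4 — off by 6.80.

V = (0.00, 0.00) ✓; VZ at 91.10° ✓; |VZ| = 13.40 ✓; ∠(VZ, ZE) = 90.00° ✓; |ZE| = 21.60 ✓; ∠ZEN = 127.4° ✓; |EN| = 19.50 ✓; ∠ENC = 86.00° ✓; |NC| = 18.90 ✓; ∠NCM = 73.40° ✓; |CM| = 8.100 ✓; ∠CMP = 81.20° ✓; |MP| = 11.60 ✗.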